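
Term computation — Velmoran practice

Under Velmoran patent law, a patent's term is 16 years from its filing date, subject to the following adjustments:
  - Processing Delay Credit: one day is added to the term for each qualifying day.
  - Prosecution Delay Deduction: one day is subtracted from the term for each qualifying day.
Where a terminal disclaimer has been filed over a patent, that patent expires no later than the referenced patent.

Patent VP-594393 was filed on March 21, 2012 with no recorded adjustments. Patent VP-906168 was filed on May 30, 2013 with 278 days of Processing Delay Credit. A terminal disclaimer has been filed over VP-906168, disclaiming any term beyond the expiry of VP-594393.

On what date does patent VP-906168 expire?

March 21, 2028

Natural term of VP-906168:
  Base: filing + 16 years → 30 May 2029.
  Processing Delay Credit: +278 days → 4 March 2030.
Expiry of referenced patent VP-594393:
  Base: filing + 16 years → 21 March 2028.
Terminal disclaimer: VP-906168 expires on the earlier of 4 March 2030 and 21 March 2028.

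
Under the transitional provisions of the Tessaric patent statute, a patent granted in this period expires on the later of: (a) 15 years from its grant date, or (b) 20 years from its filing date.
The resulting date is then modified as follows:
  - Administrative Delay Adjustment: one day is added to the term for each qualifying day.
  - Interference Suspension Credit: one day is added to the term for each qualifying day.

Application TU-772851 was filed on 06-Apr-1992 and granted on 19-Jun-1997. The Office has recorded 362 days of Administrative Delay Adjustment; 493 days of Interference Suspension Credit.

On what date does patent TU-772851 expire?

October 22, 2014

(a) grant + 15 years → 19 June 2012.
(b) filing + 20 years → 6 April 2012.
Later of the two: 19 June 2012.
Administrative Delay Adjustment: +362 days → 16 June 2013.
Interference Suspension Credit: +493 days → 22 October 2014.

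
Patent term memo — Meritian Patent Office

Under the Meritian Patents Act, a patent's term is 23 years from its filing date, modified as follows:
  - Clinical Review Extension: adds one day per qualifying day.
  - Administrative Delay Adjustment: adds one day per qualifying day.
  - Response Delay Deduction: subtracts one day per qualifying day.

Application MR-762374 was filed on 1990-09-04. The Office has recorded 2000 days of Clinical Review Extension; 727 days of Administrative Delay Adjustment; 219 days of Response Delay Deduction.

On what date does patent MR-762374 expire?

2020-07-17

Base term: filing date + 23 years → 4 September 2013.
Clinical Review Extension: +2000 days → 25 February 2019.
Administrative Delay Adjustment: +727 days → 21 February 2021.
Response Delay Deduction: −219 days → 17 July 2020.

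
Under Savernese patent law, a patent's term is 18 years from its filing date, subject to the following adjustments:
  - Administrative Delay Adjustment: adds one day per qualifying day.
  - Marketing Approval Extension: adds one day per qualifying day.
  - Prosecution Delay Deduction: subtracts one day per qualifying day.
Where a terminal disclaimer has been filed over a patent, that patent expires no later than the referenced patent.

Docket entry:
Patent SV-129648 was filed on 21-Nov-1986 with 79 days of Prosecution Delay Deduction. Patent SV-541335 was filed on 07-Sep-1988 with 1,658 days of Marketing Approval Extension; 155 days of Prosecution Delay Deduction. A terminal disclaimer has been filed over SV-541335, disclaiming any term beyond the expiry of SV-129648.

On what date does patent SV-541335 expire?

2004-09-03

Natural term of SV-541335:
  Base: filing + 18 years → 7 September 2006.
  Marketing Approval Extension: +1658 days → 23 March 2011.
  Prosecution Delay Deduction: −155 days → 19 October 2010.
Expiry of referenced patent SV-129648:
  Base: filing + 18 years → 21 November 2004.
  Prosecution Delay Deduction: −79 days → 3 September 2004.
Terminal disclaimer: SV-541335 expires on the earlier of 19 October 2010 and 3 September 2004.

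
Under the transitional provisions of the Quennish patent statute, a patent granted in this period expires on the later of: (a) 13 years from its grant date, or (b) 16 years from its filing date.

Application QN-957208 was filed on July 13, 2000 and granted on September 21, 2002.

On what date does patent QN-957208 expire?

(a) grant + 13 years → 21 September 2015.
(b) filing + 16 years → 13 July 2016.
Later of the two: 13 July 2016.

2016-07-13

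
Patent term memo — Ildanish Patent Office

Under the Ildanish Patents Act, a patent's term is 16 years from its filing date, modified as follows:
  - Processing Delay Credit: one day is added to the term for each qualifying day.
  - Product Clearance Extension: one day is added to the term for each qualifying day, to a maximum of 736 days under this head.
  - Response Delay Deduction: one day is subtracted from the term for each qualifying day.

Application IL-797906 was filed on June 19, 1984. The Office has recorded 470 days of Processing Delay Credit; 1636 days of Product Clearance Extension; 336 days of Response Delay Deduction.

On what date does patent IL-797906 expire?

November 6, 2002

Base term: filing date + 16 years → 19 June 2000.
Processing Delay Credit: +470 days → 2 October 2001.
Product Clearance Extension: 1636 days claimed exceeds the 736-day cap, so +736 days → 8 October 2003.
Response Delay Deduction: −336 days → 6 November 2002.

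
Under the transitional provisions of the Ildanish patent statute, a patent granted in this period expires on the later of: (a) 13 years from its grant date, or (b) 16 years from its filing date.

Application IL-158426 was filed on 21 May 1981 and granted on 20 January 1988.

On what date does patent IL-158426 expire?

January 20, 2001

(a) grant + 13 years → 20 January 2001.
(b) filing + 16 years → 21 May 1997.
Later of the two: 20 January 2001.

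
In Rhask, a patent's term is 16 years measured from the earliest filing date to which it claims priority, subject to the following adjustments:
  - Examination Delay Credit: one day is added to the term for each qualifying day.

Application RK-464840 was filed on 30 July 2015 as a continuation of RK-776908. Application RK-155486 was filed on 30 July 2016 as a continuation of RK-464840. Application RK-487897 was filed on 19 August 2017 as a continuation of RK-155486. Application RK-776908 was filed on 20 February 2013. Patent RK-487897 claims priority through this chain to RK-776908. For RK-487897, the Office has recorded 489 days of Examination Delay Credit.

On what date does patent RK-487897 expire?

June 24, 2030

Earliest priority filing: 20 February 2013.
Base term: 20 February 2013 + 16 years → 20 February 2029.
Examination Delay Credit: +489 days → 24 June 2030.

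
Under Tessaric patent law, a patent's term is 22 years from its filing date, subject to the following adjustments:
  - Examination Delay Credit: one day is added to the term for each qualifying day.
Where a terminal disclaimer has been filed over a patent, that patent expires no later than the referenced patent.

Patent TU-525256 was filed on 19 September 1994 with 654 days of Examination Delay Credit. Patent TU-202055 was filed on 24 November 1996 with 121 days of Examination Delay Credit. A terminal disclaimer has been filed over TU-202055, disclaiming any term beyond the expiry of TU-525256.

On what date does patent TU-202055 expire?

July 5, 2018

Natural term of TU-202055:
  Base: filing + 22 years → 24 November 2018.
  Examination Delay Credit: +121 days → 25 March 2019.
Expiry of referenced patent TU-525256:
  Base: filing + 22 years → 19 September 2016.
  Examination Delay Credit: +654 days → 5 July 2018.
Terminal disclaimer: TU-202055 expires on the earlier of 25 March 2019 and 5 July 2018.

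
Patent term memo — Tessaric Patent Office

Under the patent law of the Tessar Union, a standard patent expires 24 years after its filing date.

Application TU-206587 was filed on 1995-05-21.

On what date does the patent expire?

May 21, 2019

Filing date + 24 years → 21 May 2019.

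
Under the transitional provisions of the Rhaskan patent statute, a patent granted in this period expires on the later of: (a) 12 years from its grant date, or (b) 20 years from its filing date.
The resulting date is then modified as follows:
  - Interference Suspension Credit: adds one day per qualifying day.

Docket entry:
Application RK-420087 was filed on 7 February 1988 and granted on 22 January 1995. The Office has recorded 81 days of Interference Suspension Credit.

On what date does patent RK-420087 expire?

(a) grant + 12 years → 22 January 2007.
(b) filing + 20 years → 7 February 2008.
Later of the two: 7 February 2008.
Interference Suspension Credit: +81 days → 28 April 2008.

2008-04-28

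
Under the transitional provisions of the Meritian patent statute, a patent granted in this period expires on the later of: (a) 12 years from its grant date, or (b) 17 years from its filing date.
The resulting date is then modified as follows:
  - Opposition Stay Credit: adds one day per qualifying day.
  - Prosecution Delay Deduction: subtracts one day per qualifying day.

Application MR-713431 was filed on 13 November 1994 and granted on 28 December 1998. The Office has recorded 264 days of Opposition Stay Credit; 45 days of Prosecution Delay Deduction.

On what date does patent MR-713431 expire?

June 19, 2012

(a) grant + 12 years → 28 December 2010.
(b) filing + 17 years → 13 November 2011.
Later of the two: 13 November 2011.
Opposition Stay Credit: +264 days → 3 August 2012.
Prosecution Delay Deduction: −45 days → 19 June 2012.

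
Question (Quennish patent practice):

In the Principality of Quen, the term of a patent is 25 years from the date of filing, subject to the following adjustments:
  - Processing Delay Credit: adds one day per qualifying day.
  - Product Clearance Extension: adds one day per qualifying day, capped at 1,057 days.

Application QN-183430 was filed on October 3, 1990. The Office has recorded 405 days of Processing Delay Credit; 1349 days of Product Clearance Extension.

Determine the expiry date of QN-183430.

Base term: filing date + 25 years → 3 October 2015.
Processing Delay Credit: +405 days → 11 November 2016.
Product Clearance Extension: 1349 days claimed exceeds the 1057-day cap, so +1057 days → 4 October 2019.

2019-10-04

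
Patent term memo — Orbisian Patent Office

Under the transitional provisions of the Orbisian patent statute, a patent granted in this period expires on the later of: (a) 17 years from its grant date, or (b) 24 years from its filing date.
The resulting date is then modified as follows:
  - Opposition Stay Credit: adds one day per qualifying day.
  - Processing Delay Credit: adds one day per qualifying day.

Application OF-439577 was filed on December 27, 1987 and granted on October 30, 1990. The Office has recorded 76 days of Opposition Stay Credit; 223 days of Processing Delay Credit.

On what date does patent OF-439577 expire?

October 21, 2012

(a) grant + 17 years → 30 October 2007.
(b) filing + 24 years → 27 December 2011.
Later of the two: 27 December 2011.
Opposition Stay Credit: +76 days → 12 March 2012.
Processing Delay Credit: +223 days → 21 October 2012.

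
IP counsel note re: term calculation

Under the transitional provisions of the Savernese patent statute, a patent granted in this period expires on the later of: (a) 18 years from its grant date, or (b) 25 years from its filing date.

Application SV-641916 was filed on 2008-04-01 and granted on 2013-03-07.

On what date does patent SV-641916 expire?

2033-04-01

(a) grant + 18 years → 7 March 2031.
(b) filing + 25 years → 1 April 2033.
Later of the two: 1 April 2033.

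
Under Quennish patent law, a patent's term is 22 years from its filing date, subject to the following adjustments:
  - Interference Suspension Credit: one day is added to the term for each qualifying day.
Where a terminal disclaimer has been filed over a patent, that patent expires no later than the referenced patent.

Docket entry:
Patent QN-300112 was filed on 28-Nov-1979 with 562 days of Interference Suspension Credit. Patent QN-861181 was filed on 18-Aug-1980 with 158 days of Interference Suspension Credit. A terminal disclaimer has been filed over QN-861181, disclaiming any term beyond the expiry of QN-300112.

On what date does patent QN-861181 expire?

Natural term of QN-861181:
  Base: filing + 22 years → 18 August 2002.
  Interference Suspension Credit: +158 days → 23 January 2003.
Expiry of referenced patent QN-300112:
  Base: filing + 22 years → 28 November 2001.
  Interference Suspension Credit: +562 days → 13 June 2003.
Terminal disclaimer: QN-861181 expires on the earlier of 23 January 2003 and 13 June 2003.

2003-01-23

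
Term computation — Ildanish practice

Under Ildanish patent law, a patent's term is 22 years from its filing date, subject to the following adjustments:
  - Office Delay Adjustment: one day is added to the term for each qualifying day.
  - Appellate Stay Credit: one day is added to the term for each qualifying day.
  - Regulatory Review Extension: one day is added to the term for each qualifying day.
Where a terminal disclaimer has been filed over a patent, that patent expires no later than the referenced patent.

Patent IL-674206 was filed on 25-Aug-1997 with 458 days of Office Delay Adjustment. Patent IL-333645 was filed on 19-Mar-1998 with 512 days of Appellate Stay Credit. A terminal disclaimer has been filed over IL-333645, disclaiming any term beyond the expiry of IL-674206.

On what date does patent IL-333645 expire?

November 25, 2020

Natural term of IL-333645:
  Base: filing + 22 years → 19 March 2020.
  Appellate Stay Credit: +512 days → 13 August 2021.
Expiry of referenced patent IL-674206:
  Base: filing + 22 years → 25 August 2019.
  Office Delay Adjustment: +458 days → 25 November 2020.
Terminal disclaimer: IL-333645 expires on the earlier of 13 August 2021 and 25 November 2020.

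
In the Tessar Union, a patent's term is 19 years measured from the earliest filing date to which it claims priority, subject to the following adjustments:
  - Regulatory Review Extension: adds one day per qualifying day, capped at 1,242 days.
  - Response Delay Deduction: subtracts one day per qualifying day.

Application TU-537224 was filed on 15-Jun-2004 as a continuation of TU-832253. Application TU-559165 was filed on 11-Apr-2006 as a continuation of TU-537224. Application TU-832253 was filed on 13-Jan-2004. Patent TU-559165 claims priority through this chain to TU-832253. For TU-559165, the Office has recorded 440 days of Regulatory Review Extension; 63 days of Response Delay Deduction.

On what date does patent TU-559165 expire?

Earliest priority filing: 13 January 2004.
Base term: 13 January 2004 + 19 years → 13 January 2023.
Regulatory Review Extension: 440 days (within the 1242-day cap) → +440 days → 28 March 2024.
Response Delay Deduction: −63 days → 25 January 2024.

January 25, 2024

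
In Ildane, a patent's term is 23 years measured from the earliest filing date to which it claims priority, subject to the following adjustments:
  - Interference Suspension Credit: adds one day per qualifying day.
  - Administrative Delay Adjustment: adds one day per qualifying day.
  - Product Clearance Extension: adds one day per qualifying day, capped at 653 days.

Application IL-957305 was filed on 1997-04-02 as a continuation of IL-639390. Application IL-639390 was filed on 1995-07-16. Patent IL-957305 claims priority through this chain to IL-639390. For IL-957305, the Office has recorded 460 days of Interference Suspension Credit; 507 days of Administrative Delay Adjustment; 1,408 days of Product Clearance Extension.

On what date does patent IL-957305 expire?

Earliest priority filing: 16 July 1995.
Base term: 16 July 1995 + 23 years → 16 July 2018.
Interference Suspension Credit: +460 days → 19 October 2019.
Administrative Delay Adjustment: +507 days → 9 March 2021.
Product Clearance Extension: 1408 days claimed exceeds the 653-day cap, so +653 days → 22 December 2022.

2022-12-22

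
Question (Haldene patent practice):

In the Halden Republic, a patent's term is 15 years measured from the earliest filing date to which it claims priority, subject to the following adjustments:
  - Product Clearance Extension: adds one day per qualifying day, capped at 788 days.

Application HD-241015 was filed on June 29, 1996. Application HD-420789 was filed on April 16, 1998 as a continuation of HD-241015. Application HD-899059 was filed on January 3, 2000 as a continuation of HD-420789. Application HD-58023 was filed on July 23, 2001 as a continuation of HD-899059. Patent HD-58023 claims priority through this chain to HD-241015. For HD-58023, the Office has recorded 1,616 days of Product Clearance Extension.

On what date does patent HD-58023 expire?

2013-08-25

Earliest priority filing: 29 June 1996.
Base term: 29 June 1996 + 15 years → 29 June 2011.
Product Clearance Extension: 1616 days claimed exceeds the 788-day cap, so +788 days → 25 August 2013.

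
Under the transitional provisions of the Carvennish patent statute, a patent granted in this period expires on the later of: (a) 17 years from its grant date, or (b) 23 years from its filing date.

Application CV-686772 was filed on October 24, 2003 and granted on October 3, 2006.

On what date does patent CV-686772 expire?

(a) grant + 17 years → 3 October 2023.
(b) filing + 23 years → 24 October 2026.
Later of the two: 24 October 2026.

October 24, 2026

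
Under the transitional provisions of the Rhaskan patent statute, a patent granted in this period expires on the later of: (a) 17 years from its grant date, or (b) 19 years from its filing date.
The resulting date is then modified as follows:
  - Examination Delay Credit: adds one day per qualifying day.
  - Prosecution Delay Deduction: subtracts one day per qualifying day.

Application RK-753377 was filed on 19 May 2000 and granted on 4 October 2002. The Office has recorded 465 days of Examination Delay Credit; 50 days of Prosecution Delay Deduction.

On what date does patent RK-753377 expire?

2020-11-22

(a) grant + 17 years → 4 October 2019.
(b) filing + 19 years → 19 May 2019.
Later of the two: 4 October 2019.
Examination Delay Credit: +465 days → 11 January 2021.
Prosecution Delay Deduction: −50 days → 22 November 2020.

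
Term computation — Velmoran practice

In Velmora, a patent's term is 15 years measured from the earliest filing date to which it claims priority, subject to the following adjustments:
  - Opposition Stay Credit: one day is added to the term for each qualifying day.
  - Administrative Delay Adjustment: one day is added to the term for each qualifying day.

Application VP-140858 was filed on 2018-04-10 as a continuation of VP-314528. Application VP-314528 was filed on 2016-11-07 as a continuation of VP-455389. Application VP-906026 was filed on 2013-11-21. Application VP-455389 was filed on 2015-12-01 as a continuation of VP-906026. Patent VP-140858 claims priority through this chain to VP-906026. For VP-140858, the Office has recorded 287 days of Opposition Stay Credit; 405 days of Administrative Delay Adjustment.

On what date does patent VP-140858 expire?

Earliest priority filing: 21 November 2013.
Base term: 21 November 2013 + 15 years → 21 November 2028.
Opposition Stay Credit: +287 days → 4 September 2029.
Administrative Delay Adjustment: +405 days → 14 October 2030.

October 14, 2030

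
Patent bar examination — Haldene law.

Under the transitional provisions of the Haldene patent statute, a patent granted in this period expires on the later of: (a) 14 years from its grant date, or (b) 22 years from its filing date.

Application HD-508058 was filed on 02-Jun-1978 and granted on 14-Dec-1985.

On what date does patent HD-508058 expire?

(a) grant + 14 years → 14 December 1999.
(b) filing + 22 years → 2 June 2000.
Later of the two: 2 June 2000.

June 2, 2000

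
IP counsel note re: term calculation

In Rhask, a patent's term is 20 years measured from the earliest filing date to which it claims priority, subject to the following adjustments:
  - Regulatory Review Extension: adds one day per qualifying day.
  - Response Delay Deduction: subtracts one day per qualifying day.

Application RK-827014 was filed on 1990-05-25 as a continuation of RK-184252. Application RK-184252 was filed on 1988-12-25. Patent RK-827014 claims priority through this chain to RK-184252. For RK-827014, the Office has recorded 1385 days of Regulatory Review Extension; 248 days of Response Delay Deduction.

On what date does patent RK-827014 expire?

February 5, 2012

Earliest priority filing: 25 December 1988.
Base term: 25 December 1988 + 20 years → 25 December 2008.
Regulatory Review Extension: +1385 days → 10 October 2012.
Response Delay Deduction: −248 days → 5 February 2012.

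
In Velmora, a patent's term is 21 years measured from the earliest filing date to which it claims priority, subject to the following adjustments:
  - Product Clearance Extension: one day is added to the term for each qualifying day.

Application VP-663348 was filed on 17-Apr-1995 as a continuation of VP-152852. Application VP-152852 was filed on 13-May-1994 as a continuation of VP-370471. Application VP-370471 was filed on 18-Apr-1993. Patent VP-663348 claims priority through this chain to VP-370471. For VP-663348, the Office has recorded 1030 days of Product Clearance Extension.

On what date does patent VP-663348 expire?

Earliest priority filing: 18 April 1993.
Base term: 18 April 1993 + 21 years → 18 April 2014.
Product Clearance Extension: +1030 days → 11 February 2017.

2017-02-11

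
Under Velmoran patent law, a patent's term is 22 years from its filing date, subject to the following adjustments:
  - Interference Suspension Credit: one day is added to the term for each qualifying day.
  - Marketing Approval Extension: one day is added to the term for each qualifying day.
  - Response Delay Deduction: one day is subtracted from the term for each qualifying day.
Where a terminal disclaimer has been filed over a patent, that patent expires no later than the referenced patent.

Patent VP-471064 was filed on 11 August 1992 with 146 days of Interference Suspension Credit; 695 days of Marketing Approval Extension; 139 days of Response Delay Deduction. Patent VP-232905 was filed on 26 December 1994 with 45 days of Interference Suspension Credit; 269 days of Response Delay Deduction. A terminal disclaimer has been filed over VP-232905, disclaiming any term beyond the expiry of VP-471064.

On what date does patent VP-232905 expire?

Natural term of VP-232905:
  Base: filing + 22 years → 26 December 2016.
  Interference Suspension Credit: +45 days → 9 February 2017.
  Response Delay Deduction: −269 days → 16 May 2016.
Expiry of referenced patent VP-471064:
  Base: filing + 22 years → 11 August 2014.
  Interference Suspension Credit: +146 days → 4 January 2015.
  Marketing Approval Extension: +695 days → 29 November 2016.
  Response Delay Deduction: −139 days → 13 July 2016.
Terminal disclaimer: VP-232905 expires on the earlier of 16 May 2016 and 13 July 2016.

May 16, 2016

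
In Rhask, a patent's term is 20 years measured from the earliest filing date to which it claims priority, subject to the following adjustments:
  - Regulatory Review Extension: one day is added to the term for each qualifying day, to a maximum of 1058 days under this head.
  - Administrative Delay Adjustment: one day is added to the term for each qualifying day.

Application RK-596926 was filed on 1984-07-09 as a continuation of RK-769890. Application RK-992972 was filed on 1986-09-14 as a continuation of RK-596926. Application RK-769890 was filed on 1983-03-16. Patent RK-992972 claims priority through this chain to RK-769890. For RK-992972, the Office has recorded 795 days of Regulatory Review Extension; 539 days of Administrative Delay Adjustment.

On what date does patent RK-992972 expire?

Earliest priority filing: 16 March 1983.
Base term: 16 March 1983 + 20 years → 16 March 2003.
Regulatory Review Extension: 795 days (within the 1058-day cap) → +795 days → 19 May 2005.
Administrative Delay Adjustment: +539 days → 9 November 2006.

2006-11-09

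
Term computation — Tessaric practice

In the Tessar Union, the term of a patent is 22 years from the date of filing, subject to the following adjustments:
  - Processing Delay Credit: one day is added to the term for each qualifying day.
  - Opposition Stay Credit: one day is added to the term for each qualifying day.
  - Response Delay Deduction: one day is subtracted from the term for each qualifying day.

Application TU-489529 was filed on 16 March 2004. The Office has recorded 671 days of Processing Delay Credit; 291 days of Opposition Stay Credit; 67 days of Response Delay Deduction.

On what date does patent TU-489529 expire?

2028-08-27

Base term: filing date + 22 years → 16 March 2026.
Processing Delay Credit: +671 days → 16 January 2028.
Opposition Stay Credit: +291 days → 2 November 2028.
Response Delay Deduction: −67 days → 27 August 2028.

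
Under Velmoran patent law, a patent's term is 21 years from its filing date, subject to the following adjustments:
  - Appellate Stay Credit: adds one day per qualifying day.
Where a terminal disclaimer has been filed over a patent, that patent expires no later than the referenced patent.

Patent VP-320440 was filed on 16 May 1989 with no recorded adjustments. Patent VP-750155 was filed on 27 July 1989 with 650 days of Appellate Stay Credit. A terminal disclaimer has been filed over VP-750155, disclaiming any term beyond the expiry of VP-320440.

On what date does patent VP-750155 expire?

Natural term of VP-750155:
  Base: filing + 21 years → 27 July 2010.
  Appellate Stay Credit: +650 days → 7 May 2012.
Expiry of referenced patent VP-320440:
  Base: filing + 21 years → 16 May 2010.
Terminal disclaimer: VP-750155 expires on the earlier of 7 May 2012 and 16 May 2010.

May 16, 2010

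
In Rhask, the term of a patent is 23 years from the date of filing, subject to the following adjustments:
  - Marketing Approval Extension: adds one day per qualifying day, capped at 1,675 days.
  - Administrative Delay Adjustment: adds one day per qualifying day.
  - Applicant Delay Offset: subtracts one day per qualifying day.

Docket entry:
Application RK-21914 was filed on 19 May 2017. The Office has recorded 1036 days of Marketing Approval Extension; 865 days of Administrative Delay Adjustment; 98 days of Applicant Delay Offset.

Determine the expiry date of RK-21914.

2045-04-26

Base term: filing date + 23 years → 19 May 2040.
Marketing Approval Extension: 1036 days (within the 1675-day cap) → +1036 days → 21 March 2043.
Administrative Delay Adjustment: +865 days → 2 August 2045.
Applicant Delay Offset: −98 days → 26 April 2045.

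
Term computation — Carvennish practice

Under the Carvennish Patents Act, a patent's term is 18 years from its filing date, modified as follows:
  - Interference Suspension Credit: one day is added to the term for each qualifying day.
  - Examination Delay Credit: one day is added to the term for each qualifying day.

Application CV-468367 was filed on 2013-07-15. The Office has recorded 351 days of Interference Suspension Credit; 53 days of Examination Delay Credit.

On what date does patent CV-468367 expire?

Base term: filing date + 18 years → 15 July 2031.
Interference Suspension Credit: +351 days → 30 June 2032.
Examination Delay Credit: +53 days → 22 August 2032.

2032-08-22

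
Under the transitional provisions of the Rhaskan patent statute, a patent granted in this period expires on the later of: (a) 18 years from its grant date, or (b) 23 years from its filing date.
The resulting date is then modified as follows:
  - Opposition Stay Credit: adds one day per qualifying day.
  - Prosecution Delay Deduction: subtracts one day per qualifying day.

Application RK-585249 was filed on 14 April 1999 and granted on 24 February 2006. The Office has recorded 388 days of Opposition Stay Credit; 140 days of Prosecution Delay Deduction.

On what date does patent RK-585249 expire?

(a) grant + 18 years → 24 February 2024.
(b) filing + 23 years → 14 April 2022.
Later of the two: 24 February 2024.
Opposition Stay Credit: +388 days → 18 March 2025.
Prosecution Delay Deduction: −140 days → 29 October 2024.

October 29, 2024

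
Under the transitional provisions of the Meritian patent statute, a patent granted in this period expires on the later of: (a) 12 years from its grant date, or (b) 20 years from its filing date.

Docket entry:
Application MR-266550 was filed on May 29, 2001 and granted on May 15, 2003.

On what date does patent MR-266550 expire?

May 29, 2021

(a) grant + 12 years → 15 May 2015.
(b) filing + 20 years → 29 May 2021.
Later of the two: 29 May 2021.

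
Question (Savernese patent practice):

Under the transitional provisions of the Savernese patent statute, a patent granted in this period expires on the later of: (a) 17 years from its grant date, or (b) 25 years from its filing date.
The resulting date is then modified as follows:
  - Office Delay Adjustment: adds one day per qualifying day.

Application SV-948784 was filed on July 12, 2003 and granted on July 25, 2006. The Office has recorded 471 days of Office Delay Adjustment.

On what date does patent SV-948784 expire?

October 26, 2029

(a) grant + 17 years → 25 July 2023.
(b) filing + 25 years → 12 July 2028.
Later of the two: 12 July 2028.
Office Delay Adjustment: +471 days → 26 October 2029.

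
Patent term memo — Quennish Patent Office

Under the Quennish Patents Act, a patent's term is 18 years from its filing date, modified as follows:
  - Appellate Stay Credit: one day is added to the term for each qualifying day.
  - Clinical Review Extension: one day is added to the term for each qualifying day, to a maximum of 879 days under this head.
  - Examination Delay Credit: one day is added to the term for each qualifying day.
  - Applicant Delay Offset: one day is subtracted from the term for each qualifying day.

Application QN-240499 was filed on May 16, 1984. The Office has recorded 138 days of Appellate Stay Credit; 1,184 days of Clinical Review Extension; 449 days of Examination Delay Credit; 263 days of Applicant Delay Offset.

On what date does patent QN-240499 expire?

Base term: filing date + 18 years → 16 May 2002.
Appellate Stay Credit: +138 days → 1 October 2002.
Clinical Review Extension: 1184 days claimed exceeds the 879-day cap, so +879 days → 26 February 2005.
Examination Delay Credit: +449 days → 21 May 2006.
Applicant Delay Offset: −263 days → 31 August 2005.

August 31, 2005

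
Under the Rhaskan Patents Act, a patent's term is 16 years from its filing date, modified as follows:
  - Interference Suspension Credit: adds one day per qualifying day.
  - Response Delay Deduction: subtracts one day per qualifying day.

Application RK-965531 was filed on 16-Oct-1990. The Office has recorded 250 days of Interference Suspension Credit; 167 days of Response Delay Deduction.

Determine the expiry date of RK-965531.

Base term: filing date + 16 years → 16 October 2006.
Interference Suspension Credit: +250 days → 23 June 2007.
Response Delay Deduction: −167 days → 7 January 2007.

January 7, 2007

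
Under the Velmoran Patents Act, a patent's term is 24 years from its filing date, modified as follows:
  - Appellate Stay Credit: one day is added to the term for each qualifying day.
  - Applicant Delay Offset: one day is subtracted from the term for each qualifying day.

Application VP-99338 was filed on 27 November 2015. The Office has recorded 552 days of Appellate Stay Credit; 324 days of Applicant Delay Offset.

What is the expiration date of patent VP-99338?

Base term: filing date + 24 years → 27 November 2039.
Appellate Stay Credit: +552 days → 1 June 2041.
Applicant Delay Offset: −324 days → 12 July 2040.

July 12, 2040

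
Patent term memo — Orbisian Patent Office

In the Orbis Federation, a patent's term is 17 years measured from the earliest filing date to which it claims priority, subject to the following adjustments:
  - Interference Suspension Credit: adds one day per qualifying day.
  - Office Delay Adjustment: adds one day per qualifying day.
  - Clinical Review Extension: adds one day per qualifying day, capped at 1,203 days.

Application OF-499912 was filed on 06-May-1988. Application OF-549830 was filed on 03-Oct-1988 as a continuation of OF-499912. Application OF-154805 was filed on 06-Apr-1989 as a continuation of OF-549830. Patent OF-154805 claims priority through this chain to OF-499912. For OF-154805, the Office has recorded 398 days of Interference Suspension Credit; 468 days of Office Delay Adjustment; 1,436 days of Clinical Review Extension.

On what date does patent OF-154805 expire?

Earliest priority filing: 6 May 1988.
Base term: 6 May 1988 + 17 years → 6 May 2005.
Interference Suspension Credit: +398 days → 8 June 2006.
Office Delay Adjustment: +468 days → 19 September 2007.
Clinical Review Extension: 1436 days claimed exceeds the 1203-day cap, so +1203 days → 4 January 2011.

2011-01-04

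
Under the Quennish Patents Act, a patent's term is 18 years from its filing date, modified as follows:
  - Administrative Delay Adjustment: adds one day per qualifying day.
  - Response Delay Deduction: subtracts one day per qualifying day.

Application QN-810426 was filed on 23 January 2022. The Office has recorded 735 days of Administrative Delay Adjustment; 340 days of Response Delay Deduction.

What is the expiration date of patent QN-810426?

Base term: filing date + 18 years → 23 January 2040.
Administrative Delay Adjustment: +735 days → 27 January 2042.
Response Delay Deduction: −340 days → 21 February 2041.

2041-02-21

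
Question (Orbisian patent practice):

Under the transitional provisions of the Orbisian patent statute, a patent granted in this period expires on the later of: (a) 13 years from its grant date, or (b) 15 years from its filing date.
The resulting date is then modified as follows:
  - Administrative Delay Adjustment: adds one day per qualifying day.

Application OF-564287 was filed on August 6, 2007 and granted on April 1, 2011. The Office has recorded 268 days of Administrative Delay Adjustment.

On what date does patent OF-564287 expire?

December 25, 2024

(a) grant + 13 years → 1 April 2024.
(b) filing + 15 years → 6 August 2022.
Later of the two: 1 April 2024.
Administrative Delay Adjustment: +268 days → 25 December 2024.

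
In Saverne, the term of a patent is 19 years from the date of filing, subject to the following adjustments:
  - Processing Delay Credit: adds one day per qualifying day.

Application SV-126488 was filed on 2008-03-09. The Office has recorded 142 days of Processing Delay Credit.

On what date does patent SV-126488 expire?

Base term: filing date + 19 years → 9 March 2027.
Processing Delay Credit: +142 days → 29 July 2027.

2027-07-29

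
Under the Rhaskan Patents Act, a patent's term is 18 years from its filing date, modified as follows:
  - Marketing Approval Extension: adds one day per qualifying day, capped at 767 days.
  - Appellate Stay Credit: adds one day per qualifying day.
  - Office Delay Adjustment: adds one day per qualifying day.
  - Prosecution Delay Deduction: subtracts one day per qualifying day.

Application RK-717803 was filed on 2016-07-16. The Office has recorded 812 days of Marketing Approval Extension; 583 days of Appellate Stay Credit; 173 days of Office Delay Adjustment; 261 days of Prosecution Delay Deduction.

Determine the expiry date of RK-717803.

Base term: filing date + 18 years → 16 July 2034.
Marketing Approval Extension: 812 days claimed exceeds the 767-day cap, so +767 days → 21 August 2036.
Appellate Stay Credit: +583 days → 27 March 2038.
Office Delay Adjustment: +173 days → 16 September 2038.
Prosecution Delay Deduction: −261 days → 29 December 2037.

2037-12-29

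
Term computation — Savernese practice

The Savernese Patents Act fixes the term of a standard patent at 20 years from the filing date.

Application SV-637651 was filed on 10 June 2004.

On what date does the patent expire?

Filing date + 20 years → 10 June 2024.

June 10, 2024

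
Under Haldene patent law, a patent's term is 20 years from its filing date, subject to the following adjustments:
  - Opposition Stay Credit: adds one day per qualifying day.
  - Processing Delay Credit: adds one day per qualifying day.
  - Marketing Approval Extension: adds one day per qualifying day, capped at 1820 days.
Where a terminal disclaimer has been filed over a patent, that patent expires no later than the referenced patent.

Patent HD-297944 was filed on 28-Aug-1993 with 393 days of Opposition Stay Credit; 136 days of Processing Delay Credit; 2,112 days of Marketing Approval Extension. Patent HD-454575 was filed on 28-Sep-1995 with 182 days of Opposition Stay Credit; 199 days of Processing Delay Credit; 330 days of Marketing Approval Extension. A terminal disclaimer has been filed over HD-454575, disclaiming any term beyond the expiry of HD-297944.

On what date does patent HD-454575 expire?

Natural term of HD-454575:
  Base: filing + 20 years → 28 September 2015.
  Opposition Stay Credit: +182 days → 28 March 2016.
  Processing Delay Credit: +199 days → 13 October 2016.
  Marketing Approval Extension: 330 days (within the 1820-day cap) → +330 days → 8 September 2017.
Expiry of referenced patent HD-297944:
  Base: filing + 20 years → 28 August 2013.
  Opposition Stay Credit: +393 days → 25 September 2014.
  Processing Delay Credit: +136 days → 8 February 2015.
  Marketing Approval Extension: 2112 days claimed exceeds the 1820-day cap, so +1820 days → 2 February 2020.
Terminal disclaimer: HD-454575 expires on the earlier of 8 September 2017 and 2 February 2020.

2017-09-08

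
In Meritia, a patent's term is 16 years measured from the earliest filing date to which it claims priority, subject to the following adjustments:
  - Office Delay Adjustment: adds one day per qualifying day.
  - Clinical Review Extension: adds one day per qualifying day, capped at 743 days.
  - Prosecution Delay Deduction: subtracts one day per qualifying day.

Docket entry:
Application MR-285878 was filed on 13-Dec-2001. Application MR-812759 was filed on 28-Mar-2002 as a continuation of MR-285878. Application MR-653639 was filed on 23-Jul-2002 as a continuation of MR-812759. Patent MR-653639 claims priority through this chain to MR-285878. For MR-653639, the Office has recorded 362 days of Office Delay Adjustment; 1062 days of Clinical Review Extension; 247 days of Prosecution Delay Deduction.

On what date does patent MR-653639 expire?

April 19, 2020

Earliest priority filing: 13 December 2001.
Base term: 13 December 2001 + 16 years → 13 December 2017.
Office Delay Adjustment: +362 days → 10 December 2018.
Clinical Review Extension: 1062 days claimed exceeds the 743-day cap, so +743 days → 22 December 2020.
Prosecution Delay Deduction: −247 days → 19 April 2020.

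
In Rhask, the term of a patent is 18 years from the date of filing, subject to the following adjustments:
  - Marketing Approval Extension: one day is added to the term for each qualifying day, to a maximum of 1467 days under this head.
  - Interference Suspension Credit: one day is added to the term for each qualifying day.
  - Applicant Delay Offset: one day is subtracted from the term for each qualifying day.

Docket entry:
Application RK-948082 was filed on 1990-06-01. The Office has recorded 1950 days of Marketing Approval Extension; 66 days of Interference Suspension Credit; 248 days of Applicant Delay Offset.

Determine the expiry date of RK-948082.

December 8, 2011

Base term: filing date + 18 years → 1 June 2008.
Marketing Approval Extension: 1950 days claimed exceeds the 1467-day cap, so +1467 days → 7 June 2012.
Interference Suspension Credit: +66 days → 12 August 2012.
Applicant Delay Offset: −248 days → 8 December 2011.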